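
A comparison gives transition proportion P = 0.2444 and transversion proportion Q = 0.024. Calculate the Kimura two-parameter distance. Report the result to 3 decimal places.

Under the Kimura two-parameter model, d = −½ ln(1 − 2P − Q) − ¼ ln(1 − 2Q).
1 − 2P − Q = 0.4872, giving −½ ln(0.4872) = 0.359540.
1 − 2Q = 0.952, giving −¼ ln(0.952) = 0.012298.
d = 0.359540 + 0.012298 = 0.371838.

0.372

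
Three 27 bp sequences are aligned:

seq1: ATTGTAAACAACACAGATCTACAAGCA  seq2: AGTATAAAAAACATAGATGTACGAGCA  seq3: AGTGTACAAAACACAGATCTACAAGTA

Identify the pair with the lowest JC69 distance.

seq1 and seq3

seq1–seq2: 6/27 differ, p = 0.222, d = 0.264.
seq1–seq3: 4/27 differ, p = 0.148, d = 0.165.
seq2–seq3: 6/27 differ, p = 0.222, d = 0.264.
The smallest distance is between seq1 and seq3.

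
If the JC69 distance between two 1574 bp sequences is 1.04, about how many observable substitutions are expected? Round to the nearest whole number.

Invert JC69: p = (3/4)(1 − e^(−4d/3)) = 0.75 × (1 − e^(-1.386667)) = 0.75 × (1 − 0.249907) = 0.562570.
Expected differing sites = pL ≈ 0.562570 × 1574 = 885.48518 ≈ 885.

885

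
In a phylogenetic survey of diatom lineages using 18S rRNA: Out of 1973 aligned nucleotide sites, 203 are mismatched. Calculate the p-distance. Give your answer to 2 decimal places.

p = 203/1973 = 0.102889… ≈ 0.10 (to 2 d.p.).

0.10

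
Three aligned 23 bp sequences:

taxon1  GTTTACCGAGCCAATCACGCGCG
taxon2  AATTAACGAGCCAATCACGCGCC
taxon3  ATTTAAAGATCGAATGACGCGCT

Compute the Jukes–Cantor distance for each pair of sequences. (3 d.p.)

d(taxon1,taxon2) = 0.198, d(taxon1,taxon3) = 0.390, d(taxon2,taxon3) = 0.321

taxon1–taxon2: 4/23 sites differ → p ≈ 0.173913, d = −0.75 ln(1 − 0.231884) = 0.197861 ≈ 0.198.
taxon1–taxon3: 7/23 sites differ → p ≈ 0.304348, d = −0.75 ln(1 − 0.405797) = 0.390401 ≈ 0.390.
taxon2–taxon3: 6/23 sites differ → p ≈ 0.26087, d = −0.75 ln(1 − 0.347827) = 0.320584 ≈ 0.321.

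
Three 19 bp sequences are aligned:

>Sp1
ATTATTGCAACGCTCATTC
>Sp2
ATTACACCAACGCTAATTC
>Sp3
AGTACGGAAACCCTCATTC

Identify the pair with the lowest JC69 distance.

Sp1–Sp2: 4/19 differ, p = 0.211, d = 0.247.
Sp1–Sp3: 5/19 differ, p = 0.263, d = 0.324.
Sp2–Sp3: 6/19 differ, p = 0.316, d = 0.410.
The smallest distance is between Sp1 and Sp2.

Sp1 and Sp2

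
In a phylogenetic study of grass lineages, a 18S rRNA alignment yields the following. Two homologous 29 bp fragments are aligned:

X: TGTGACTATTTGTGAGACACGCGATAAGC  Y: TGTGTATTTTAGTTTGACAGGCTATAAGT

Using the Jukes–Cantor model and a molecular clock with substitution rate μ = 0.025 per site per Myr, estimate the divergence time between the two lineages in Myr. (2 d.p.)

The sequences differ at 9 of 29 sites (5, 6, 8, 11, 14, 15, 20, 23, 29), so p = 9/29 ≈ 0.310345.
d = −(3/4) ln(1 − 4p/3) = −0.75 ln(1 − 0.413793) = −0.75 ln(0.586207)
  = −0.75 × (-0.534082) = 0.400562 substitutions/site.
Under a molecular clock d = 2μt, so t = d/(2μ) = 0.400562 / (2 × 0.025) = 8.01 Myr.

8.01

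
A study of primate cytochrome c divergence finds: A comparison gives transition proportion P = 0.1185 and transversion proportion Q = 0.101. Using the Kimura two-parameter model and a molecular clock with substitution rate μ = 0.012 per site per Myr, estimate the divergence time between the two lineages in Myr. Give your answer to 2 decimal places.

Under the Kimura two-parameter model, d = −½ ln(1 − 2P − Q) − ¼ ln(1 − 2Q).
1 − 2P − Q = 0.662, giving −½ ln(0.662) = 0.206245.
1 − 2Q = 0.798, giving −¼ ln(0.798) = 0.056412.
d = 0.206245 + 0.056412 = 0.262657.
Under a molecular clock d = 2μt, so t = d/(2μ) = 0.262657 / (2 × 0.012) = 10.94 Myr.

10.94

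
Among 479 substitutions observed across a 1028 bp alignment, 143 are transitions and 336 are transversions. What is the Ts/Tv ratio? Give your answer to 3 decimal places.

0.426

R = 143/336 = 0.425595… ≈ 0.426 (to 3 d.p.).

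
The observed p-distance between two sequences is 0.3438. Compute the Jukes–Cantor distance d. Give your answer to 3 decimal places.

d = −(3/4) ln(1 − 4p/3) = −0.75 ln(1 − 0.4584) = −0.75 ln(0.5416)
  = −0.75 × (-0.613228) = 0.459921 substitutions/site.

0.460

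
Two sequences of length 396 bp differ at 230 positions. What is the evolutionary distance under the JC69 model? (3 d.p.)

p = 230/396 ≈ 0.580808.
d = −(3/4) ln(1 − 4p/3) = −0.75 ln(1 − 0.774411) = −0.75 ln(0.225589)
  = −0.75 × (-1.489041) = 1.116781 substitutions/site.

1.117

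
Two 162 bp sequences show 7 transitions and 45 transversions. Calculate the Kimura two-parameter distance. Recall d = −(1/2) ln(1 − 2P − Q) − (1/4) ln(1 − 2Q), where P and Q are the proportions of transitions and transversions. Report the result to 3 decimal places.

P = 7/162 ≈ 0.04321 and Q = 45/162 ≈ 0.277778.
Under the Kimura two-parameter model, d = −½ ln(1 − 2P − Q) − ¼ ln(1 − 2Q).
1 − 2P − Q = 0.635802, giving −½ ln(0.635802) = 0.226434.
1 − 2Q = 0.444444, giving −¼ ln(0.444444) = 0.202733.
d = 0.226434 + 0.202733 = 0.429167.

0.429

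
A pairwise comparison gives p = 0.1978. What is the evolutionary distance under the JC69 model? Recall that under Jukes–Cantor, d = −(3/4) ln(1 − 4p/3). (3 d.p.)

d = −(3/4) ln(1 − 4p/3) = −0.75 ln(1 − 0.263733) = −0.75 ln(0.736267)
  = −0.75 × (-0.306162) = 0.229622 substitutions/site.

0.230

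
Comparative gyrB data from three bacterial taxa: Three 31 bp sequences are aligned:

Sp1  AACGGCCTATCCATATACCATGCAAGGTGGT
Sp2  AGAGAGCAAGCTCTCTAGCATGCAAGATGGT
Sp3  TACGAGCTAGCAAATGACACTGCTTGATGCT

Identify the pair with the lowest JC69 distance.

Sp1 and Sp2

Sp1–Sp2: 11/31 differ, p = 0.355, d = 0.481.
Sp1–Sp3: 14/31 differ, p = 0.452, d = 0.691.
Sp2–Sp3: 15/31 differ, p = 0.484, d = 0.777.
The smallest distance is between Sp1 and Sp2.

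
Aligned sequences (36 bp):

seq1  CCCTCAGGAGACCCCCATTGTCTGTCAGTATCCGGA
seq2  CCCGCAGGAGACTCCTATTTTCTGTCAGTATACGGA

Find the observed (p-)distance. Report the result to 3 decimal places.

0.139

The sequences differ at 5 of 36 positions (sites 4, 13, 16, 20, 32).
p = 5/36 = 0.138888… ≈ 0.139 (to 3 d.p.).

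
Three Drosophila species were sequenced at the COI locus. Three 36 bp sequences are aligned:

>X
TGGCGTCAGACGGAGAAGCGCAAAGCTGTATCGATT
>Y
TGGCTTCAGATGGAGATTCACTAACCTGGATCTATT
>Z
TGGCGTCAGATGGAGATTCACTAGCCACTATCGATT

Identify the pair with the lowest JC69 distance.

Y and Z

X–Y: 9/36 differ, p = 0.250, d = 0.304.
X–Z: 9/36 differ, p = 0.250, d = 0.304.
Y–Z: 6/36 differ, p = 0.167, d = 0.188.
The smallest distance is between Y and Z.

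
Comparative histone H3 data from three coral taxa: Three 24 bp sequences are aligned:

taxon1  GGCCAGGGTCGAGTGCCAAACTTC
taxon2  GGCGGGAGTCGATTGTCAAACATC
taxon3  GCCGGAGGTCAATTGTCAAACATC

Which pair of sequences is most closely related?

taxon2 and taxon3

taxon1–taxon2: 6/24 differ, p = 0.250, d = 0.304.
taxon1–taxon3: 8/24 differ, p = 0.333, d = 0.441.
taxon2–taxon3: 4/24 differ, p = 0.167, d = 0.188.
The smallest distance is between taxon2 and taxon3.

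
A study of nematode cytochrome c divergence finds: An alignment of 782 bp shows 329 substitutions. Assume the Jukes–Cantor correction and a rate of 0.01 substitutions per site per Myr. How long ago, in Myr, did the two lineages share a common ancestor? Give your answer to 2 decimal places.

p = 329/782 ≈ 0.420716.
d = −(3/4) ln(1 − 4p/3) = −0.75 ln(1 − 0.560955) = −0.75 ln(0.439045)
  = −0.75 × (-0.823153) = 0.617365 substitutions/site.
Under a molecular clock d = 2μt, so t = d/(2μ) = 0.617365 / (2 × 0.01) = 30.87 Myr.

30.87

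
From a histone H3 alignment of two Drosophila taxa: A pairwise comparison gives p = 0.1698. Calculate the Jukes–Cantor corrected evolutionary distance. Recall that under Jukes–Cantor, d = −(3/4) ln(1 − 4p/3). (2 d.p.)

d = −(3/4) ln(1 − 4p/3) = −0.75 ln(1 − 0.2264) = −0.75 ln(0.7736)
  = −0.75 × (-0.256700) = 0.192525 substitutions/site.

0.19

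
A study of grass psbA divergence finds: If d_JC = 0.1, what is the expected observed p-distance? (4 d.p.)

0.0936

p = (3/4)(1 − e^(−4d/3)) = 0.75 × (1 − e^(-0.133333)) = 0.75 × (1 − 0.875174) = 0.093620.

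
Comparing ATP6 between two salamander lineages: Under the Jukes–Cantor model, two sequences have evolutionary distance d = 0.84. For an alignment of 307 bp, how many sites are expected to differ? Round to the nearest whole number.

155

Invert JC69: p = (3/4)(1 − e^(−4d/3)) = 0.75 × (1 − e^(-1.12)) = 0.75 × (1 − 0.326280) = 0.505290.
Expected differing sites = pL ≈ 0.505290 × 307 = 155.12403 ≈ 155.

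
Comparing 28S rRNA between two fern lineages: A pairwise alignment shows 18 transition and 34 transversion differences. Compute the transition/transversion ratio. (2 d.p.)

R = 18/34 = 0.529411… ≈ 0.53 (to 2 d.p.).

0.53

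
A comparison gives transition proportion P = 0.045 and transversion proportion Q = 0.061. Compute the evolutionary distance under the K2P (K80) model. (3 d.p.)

Under the Kimura two-parameter model, d = −½ ln(1 − 2P − Q) − ¼ ln(1 − 2Q).
1 − 2P − Q = 0.849, giving −½ ln(0.849) = 0.081848.
1 − 2Q = 0.878, giving −¼ ln(0.878) = 0.032527.
d = 0.081848 + 0.032527 = 0.114375.

0.114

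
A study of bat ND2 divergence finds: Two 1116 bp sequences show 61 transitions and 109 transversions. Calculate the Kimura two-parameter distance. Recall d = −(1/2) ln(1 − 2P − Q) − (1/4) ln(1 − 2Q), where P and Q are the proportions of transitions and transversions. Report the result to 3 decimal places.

0.170

P = 61/1116 ≈ 0.054659 and Q = 109/1116 ≈ 0.09767.
Under the Kimura two-parameter model, d = −½ ln(1 − 2P − Q) − ¼ ln(1 − 2Q).
1 − 2P − Q = 0.793012, giving −½ ln(0.793012) = 0.115958.
1 − 2Q = 0.80466, giving −¼ ln(0.80466) = 0.054334.
d = 0.115958 + 0.054334 = 0.170292.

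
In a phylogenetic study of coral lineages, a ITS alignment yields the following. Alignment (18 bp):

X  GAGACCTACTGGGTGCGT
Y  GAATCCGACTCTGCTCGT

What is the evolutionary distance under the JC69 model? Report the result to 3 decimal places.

0.548

The sequences differ at 7 of 18 sites (3, 4, 7, 11, 12, 14, 15), so p = 7/18 ≈ 0.388889.
d = −(3/4) ln(1 − 4p/3) = −0.75 ln(1 − 0.518519) = −0.75 ln(0.481481)
  = −0.75 × (-0.730889) = 0.548167 substitutions/site.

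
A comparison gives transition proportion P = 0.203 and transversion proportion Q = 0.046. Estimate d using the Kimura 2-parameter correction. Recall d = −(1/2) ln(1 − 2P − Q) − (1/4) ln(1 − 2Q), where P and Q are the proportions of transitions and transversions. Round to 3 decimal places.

0.325

Under the Kimura two-parameter model, d = −½ ln(1 − 2P − Q) − ¼ ln(1 − 2Q).
1 − 2P − Q = 0.548, giving −½ ln(0.548) = 0.300740.
1 − 2Q = 0.908, giving −¼ ln(0.908) = 0.024128.
d = 0.300740 + 0.024128 = 0.324868.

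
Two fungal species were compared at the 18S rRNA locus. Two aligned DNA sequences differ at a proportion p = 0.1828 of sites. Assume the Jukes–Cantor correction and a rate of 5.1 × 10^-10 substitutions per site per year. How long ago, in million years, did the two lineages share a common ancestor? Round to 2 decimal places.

d = −(3/4) ln(1 − 4p/3) = −0.75 ln(1 − 0.243733) = −0.75 ln(0.756267)
  = −0.75 × (-0.279361) = 0.209521 substitutions/site.
Under a molecular clock d = 2μt, so t = d/(2μ) = 0.209521 / (2 × 5.1 × 10^-10) = 205.41 million years.

205.41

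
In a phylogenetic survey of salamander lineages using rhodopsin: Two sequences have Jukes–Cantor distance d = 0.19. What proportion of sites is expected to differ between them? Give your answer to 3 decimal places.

0.168

p = (3/4)(1 − e^(−4d/3)) = 0.75 × (1 − e^(-0.253333)) = 0.75 × (1 − 0.776209) = 0.167843.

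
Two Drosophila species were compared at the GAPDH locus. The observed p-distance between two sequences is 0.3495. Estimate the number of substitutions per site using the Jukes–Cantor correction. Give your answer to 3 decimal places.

0.471

d = −(3/4) ln(1 − 4p/3) = −0.75 ln(1 − 0.466) = −0.75 ln(0.534)
  = −0.75 × (-0.627359) = 0.470519 substitutions/site.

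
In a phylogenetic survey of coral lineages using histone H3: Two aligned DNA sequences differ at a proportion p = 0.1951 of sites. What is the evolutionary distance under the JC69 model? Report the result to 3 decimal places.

d = −(3/4) ln(1 − 4p/3) = −0.75 ln(1 − 0.260133) = −0.75 ln(0.739867)
  = −0.75 × (-0.301285) = 0.225964 substitutions/site.

0.226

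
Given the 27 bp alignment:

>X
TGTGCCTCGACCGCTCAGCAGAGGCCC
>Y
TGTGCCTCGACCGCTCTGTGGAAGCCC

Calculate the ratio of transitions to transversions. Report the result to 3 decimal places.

3.000

Transitions are A↔G and C↔T; transversions are all other mismatches.
Transitions: 3. Transversions: 1.
R = 3/1 = 3.000.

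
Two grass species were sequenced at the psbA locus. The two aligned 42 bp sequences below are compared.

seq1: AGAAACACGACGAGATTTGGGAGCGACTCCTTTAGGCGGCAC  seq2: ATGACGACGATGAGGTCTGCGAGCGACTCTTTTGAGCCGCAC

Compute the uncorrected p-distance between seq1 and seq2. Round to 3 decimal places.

The sequences differ at 12 of 42 positions.
p = 12/42 = 0.285714… ≈ 0.286 (to 3 d.p.).

0.286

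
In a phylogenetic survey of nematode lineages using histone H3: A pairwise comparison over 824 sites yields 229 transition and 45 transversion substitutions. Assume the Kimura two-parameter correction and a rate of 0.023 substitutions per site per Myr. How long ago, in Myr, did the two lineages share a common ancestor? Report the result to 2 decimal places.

P = 229/824 ≈ 0.277913 and Q = 45/824 ≈ 0.054612.
Under the Kimura two-parameter model, d = −½ ln(1 − 2P − Q) − ¼ ln(1 − 2Q).
1 − 2P − Q = 0.389562, giving −½ ln(0.389562) = 0.471366.
1 − 2Q = 0.890776, giving −¼ ln(0.890776) = 0.028916.
d = 0.471366 + 0.028916 = 0.500282.
Under a molecular clock d = 2μt, so t = d/(2μ) = 0.500282 / (2 × 0.023) = 10.88 Myr.

10.88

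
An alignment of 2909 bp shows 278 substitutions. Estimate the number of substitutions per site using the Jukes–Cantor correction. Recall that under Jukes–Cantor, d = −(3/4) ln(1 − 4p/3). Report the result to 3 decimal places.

p = 278/2909 ≈ 0.095565.
d = −(3/4) ln(1 − 4p/3) = −0.75 ln(1 − 0.12742) = −0.75 ln(0.87258)
  = −0.75 × (-0.136301) = 0.102226 substitutions/site.

0.102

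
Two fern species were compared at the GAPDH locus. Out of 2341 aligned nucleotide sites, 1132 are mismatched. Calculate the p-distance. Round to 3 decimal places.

p = 1132/2341 = 0.483554… ≈ 0.484 (to 3 d.p.).

0.484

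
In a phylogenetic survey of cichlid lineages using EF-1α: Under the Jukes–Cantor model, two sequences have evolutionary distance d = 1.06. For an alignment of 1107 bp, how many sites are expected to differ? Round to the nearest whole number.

Invert JC69: p = (3/4)(1 − e^(−4d/3)) = 0.75 × (1 − e^(-1.413333)) = 0.75 × (1 − 0.243331) = 0.567502.
Expected differing sites = pL ≈ 0.567502 × 1107 = 628.224714 ≈ 628.

628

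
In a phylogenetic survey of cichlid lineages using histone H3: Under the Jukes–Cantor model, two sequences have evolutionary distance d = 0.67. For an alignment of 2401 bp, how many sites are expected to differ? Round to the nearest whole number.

Invert JC69: p = (3/4)(1 − e^(−4d/3)) = 0.75 × (1 − e^(-0.893333)) = 0.75 × (1 − 0.409289) = 0.443033.
Expected differing sites = pL ≈ 0.443033 × 2401 = 1063.722233 ≈ 1064.

1064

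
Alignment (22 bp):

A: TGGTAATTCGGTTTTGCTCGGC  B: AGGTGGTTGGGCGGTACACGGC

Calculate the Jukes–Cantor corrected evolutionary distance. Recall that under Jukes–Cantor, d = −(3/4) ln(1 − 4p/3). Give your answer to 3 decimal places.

0.591

The sequences differ at 9 of 22 sites (1, 5, 6, 9, 12, 13, 14, 16, 18), so p = 9/22 ≈ 0.409091.
d = −(3/4) ln(1 − 4p/3) = −0.75 ln(1 − 0.545455) = −0.75 ln(0.454545)
  = −0.75 × (-0.788458) = 0.591344 substitutions/site.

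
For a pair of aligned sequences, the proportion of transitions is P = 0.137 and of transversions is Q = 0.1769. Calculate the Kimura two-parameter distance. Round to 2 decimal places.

0.41

Under the Kimura two-parameter model, d = −½ ln(1 − 2P − Q) − ¼ ln(1 − 2Q).
1 − 2P − Q = 0.5491, giving −½ ln(0.5491) = 0.299737.
1 − 2Q = 0.6462, giving −¼ ln(0.6462) = 0.109162.
d = 0.299737 + 0.109162 = 0.408899.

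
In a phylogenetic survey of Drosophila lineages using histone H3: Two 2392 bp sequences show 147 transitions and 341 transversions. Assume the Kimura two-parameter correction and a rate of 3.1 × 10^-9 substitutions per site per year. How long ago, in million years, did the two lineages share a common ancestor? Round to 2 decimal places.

P = 147/2392 ≈ 0.061455 and Q = 341/2392 ≈ 0.142559.
Under the Kimura two-parameter model, d = −½ ln(1 − 2P − Q) − ¼ ln(1 − 2Q).
1 − 2P − Q = 0.734531, giving −½ ln(0.734531) = 0.154262.
1 − 2Q = 0.714882, giving −¼ ln(0.714882) = 0.083909.
d = 0.154262 + 0.083909 = 0.238171.
Under a molecular clock d = 2μt, so t = d/(2μ) = 0.238171 / (2 × 3.1 × 10^-9) = 38.41 million years.

38.41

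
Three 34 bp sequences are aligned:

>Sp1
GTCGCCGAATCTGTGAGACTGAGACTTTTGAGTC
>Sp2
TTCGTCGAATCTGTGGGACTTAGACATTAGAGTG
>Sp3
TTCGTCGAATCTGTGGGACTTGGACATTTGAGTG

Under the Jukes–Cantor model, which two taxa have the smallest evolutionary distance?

Sp2 and Sp3

Sp1–Sp2: 7/34 differ, p = 0.206, d = 0.241.
Sp1–Sp3: 7/34 differ, p = 0.206, d = 0.241.
Sp2–Sp3: 2/34 differ, p = 0.059, d = 0.061.
The smallest distance is between Sp2 and Sp3.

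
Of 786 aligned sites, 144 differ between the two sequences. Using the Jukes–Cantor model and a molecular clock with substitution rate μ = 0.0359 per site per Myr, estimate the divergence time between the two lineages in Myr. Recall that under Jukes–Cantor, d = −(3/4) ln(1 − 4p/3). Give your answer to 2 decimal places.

p = 144/786 ≈ 0.183206.
d = −(3/4) ln(1 − 4p/3) = −0.75 ln(1 − 0.244275) = −0.75 ln(0.755725)
  = −0.75 × (-0.280078) = 0.210059 substitutions/site.
Under a molecular clock d = 2μt, so t = d/(2μ) = 0.210059 / (2 × 0.0359) = 2.93 Myr.

2.93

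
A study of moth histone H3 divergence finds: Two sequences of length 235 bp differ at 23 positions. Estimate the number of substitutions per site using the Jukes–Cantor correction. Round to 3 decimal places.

0.105

p = 23/235 ≈ 0.097872.
d = −(3/4) ln(1 − 4p/3) = −0.75 ln(1 − 0.130496) = −0.75 ln(0.869504)
  = −0.75 × (-0.139832) = 0.104874 substitutions/site.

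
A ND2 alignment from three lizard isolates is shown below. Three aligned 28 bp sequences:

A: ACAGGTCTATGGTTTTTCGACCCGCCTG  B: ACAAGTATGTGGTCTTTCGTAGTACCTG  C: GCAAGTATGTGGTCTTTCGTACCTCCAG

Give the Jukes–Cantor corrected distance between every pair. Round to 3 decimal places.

d(A,B) = 0.420, d(A,C) = 0.420, d(B,C) = 0.204

A–B: 9/28 sites differ → p ≈ 0.321429, d = −0.75 ln(1 − 0.428572) = 0.419713 ≈ 0.420.
A–C: 9/28 sites differ → p ≈ 0.321429, d = −0.75 ln(1 − 0.428572) = 0.419713 ≈ 0.420.
B–C: 5/28 sites differ → p ≈ 0.178571, d = −0.75 ln(1 − 0.238095) = 0.203950 ≈ 0.204.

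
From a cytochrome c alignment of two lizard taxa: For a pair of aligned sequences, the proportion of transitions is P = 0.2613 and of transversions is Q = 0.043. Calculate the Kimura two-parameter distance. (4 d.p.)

0.4394

Under the Kimura two-parameter model, d = −½ ln(1 − 2P − Q) − ¼ ln(1 − 2Q).
1 − 2P − Q = 0.4344, giving −½ ln(0.4344) = 0.416895.
1 − 2Q = 0.914, giving −¼ ln(0.914) = 0.022481.
d = 0.416895 + 0.022481 = 0.439376.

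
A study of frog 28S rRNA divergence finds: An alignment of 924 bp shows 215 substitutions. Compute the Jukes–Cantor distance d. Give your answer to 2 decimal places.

0.28

p = 215/924 ≈ 0.232684.
d = −(3/4) ln(1 − 4p/3) = −0.75 ln(1 − 0.310245) = −0.75 ln(0.689755)
  = −0.75 × (-0.371419) = 0.278564 substitutions/site.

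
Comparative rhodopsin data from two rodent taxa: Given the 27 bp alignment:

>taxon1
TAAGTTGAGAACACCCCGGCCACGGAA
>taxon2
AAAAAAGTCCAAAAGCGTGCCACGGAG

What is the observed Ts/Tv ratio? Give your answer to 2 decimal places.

Transitions are A↔G and C↔T; transversions are all other mismatches.
Transitions: 2. Transversions: 11.
R = 2/11 = 0.181818… ≈ 0.18 (to 2 d.p.).

0.18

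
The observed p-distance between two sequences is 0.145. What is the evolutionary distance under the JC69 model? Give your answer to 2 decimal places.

d = −(3/4) ln(1 − 4p/3) = −0.75 ln(1 − 0.193333) = −0.75 ln(0.806667)
  = −0.75 × (-0.214844) = 0.161133 substitutions/site.

0.16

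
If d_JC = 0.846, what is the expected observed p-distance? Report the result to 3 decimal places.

0.507

p = (3/4)(1 − e^(−4d/3)) = 0.75 × (1 − e^(-1.128)) = 0.75 × (1 − 0.323680) = 0.507240.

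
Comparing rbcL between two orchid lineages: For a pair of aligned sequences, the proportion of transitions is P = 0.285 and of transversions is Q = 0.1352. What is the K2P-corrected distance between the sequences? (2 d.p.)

Under the Kimura two-parameter model, d = −½ ln(1 − 2P − Q) − ¼ ln(1 − 2Q).
1 − 2P − Q = 0.2948, giving −½ ln(0.2948) = 0.610729.
1 − 2Q = 0.7296, giving −¼ ln(0.7296) = 0.078815.
d = 0.610729 + 0.078815 = 0.689544.

0.69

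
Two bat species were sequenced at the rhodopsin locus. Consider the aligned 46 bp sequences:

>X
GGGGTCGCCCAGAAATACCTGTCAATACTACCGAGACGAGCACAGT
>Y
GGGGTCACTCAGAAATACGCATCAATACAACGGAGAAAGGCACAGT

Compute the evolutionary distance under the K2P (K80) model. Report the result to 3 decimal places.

0.261

Of 46 sites, 6 differences are transitions and 4 are transversions, so P = 6/46 ≈ 0.130435 and Q = 4/46 ≈ 0.086957.
Under the Kimura two-parameter model, d = −½ ln(1 − 2P − Q) − ¼ ln(1 − 2Q).
1 − 2P − Q = 0.652173, giving −½ ln(0.652173) = 0.213723.
1 − 2Q = 0.826086, giving −¼ ln(0.826086) = 0.047764.
d = 0.213723 + 0.047764 = 0.261487.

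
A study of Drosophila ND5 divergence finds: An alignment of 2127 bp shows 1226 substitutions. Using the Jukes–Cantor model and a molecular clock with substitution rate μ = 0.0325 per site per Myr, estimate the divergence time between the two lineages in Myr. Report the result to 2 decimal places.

16.88

p = 1226/2127 ≈ 0.576399.
d = −(3/4) ln(1 − 4p/3) = −0.75 ln(1 − 0.768532) = −0.75 ln(0.231468)
  = −0.75 × (-1.463314) = 1.097486 substitutions/site.
Under a molecular clock d = 2μt, so t = d/(2μ) = 1.097486 / (2 × 0.0325) = 16.88 Myr.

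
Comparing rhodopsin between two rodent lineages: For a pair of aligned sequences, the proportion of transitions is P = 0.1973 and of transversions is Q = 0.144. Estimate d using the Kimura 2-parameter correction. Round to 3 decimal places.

0.472

Under the Kimura two-parameter model, d = −½ ln(1 − 2P − Q) − ¼ ln(1 − 2Q).
1 − 2P − Q = 0.4614, giving −½ ln(0.4614) = 0.386745.
1 − 2Q = 0.712, giving −¼ ln(0.712) = 0.084919.
d = 0.386745 + 0.084919 = 0.471664.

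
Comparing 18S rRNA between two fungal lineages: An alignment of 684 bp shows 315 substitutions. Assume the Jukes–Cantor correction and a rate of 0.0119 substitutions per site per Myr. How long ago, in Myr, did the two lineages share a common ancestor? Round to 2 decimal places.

p = 315/684 ≈ 0.460526.
d = −(3/4) ln(1 − 4p/3) = −0.75 ln(1 − 0.614035) = −0.75 ln(0.385965)
  = −0.75 × (-0.952009) = 0.714007 substitutions/site.
Under a molecular clock d = 2μt, so t = d/(2μ) = 0.714007 / (2 × 0.0119) = 30.00 Myr.

30.00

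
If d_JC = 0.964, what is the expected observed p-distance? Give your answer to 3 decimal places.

0.543

p = (3/4)(1 − e^(−4d/3)) = 0.75 × (1 − e^(-1.285333)) = 0.75 × (1 − 0.276558) = 0.542582.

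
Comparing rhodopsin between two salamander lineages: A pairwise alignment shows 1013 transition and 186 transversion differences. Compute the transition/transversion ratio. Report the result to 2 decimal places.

R = 1013/186 = 5.446236… ≈ 5.45 (to 2 d.p.).

5.45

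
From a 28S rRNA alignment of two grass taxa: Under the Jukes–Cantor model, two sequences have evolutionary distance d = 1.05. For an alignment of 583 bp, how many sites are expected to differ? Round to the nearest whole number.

329

Invert JC69: p = (3/4)(1 − e^(−4d/3)) = 0.75 × (1 − e^(-1.4)) = 0.75 × (1 − 0.246597) = 0.565052.
Expected differing sites = pL ≈ 0.565052 × 583 = 329.425316 ≈ 329.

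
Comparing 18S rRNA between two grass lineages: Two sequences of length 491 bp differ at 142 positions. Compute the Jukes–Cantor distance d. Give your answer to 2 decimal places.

0.37

p = 142/491 ≈ 0.289206.
d = −(3/4) ln(1 − 4p/3) = −0.75 ln(1 − 0.385608) = −0.75 ln(0.614392)
  = −0.75 × (-0.487122) = 0.365342 substitutions/site.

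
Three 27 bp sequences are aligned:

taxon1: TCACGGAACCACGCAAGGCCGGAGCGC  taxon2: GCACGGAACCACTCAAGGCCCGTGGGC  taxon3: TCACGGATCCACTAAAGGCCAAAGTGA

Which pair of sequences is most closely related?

taxon1–taxon2: 5/27 differ, p = 0.185, d = 0.213.
taxon1–taxon3: 7/27 differ, p = 0.259, d = 0.318.
taxon2–taxon3: 8/27 differ, p = 0.296, d = 0.377.
The smallest distance is between taxon1 and taxon2.

taxon1 and taxon2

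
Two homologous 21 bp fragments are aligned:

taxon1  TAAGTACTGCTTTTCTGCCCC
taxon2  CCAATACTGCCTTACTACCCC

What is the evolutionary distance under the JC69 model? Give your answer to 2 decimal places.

0.36

The sequences differ at 6 of 21 sites (1, 2, 4, 11, 14, 17), so p = 6/21 ≈ 0.285714.
d = −(3/4) ln(1 − 4p/3) = −0.75 ln(1 − 0.380952) = −0.75 ln(0.619048)
  = −0.75 × (-0.479572) = 0.359679 substitutions/site.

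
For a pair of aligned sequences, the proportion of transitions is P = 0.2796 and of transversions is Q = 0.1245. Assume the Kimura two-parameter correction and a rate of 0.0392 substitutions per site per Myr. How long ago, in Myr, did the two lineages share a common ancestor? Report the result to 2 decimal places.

Under the Kimura two-parameter model, d = −½ ln(1 − 2P − Q) − ¼ ln(1 − 2Q).
1 − 2P − Q = 0.3163, giving −½ ln(0.3163) = 0.575532.
1 − 2Q = 0.751, giving −¼ ln(0.751) = 0.071587.
d = 0.575532 + 0.071587 = 0.647119.
Under a molecular clock d = 2μt, so t = d/(2μ) = 0.647119 / (2 × 0.0392) = 8.25 Myr.

8.25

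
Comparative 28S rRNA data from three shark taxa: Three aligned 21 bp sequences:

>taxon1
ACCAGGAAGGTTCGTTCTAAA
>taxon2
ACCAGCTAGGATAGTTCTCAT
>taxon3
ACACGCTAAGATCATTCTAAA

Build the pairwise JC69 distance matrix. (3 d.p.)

d(taxon1,taxon2) = 0.360, d(taxon1,taxon3) = 0.441, d(taxon2,taxon3) = 0.441

taxon1–taxon2: 6/21 sites differ → p ≈ 0.285714, d = −0.75 ln(1 − 0.380952) = 0.359679 ≈ 0.360.
taxon1–taxon3: 7/21 sites differ → p ≈ 0.333333, d = −0.75 ln(1 − 0.444444) = 0.440839 ≈ 0.441.
taxon2–taxon3: 7/21 sites differ → p ≈ 0.333333, d = −0.75 ln(1 − 0.444444) = 0.440839 ≈ 0.441.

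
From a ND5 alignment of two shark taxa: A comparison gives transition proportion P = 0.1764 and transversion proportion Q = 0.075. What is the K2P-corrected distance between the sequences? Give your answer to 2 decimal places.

0.32

Under the Kimura two-parameter model, d = −½ ln(1 − 2P − Q) − ¼ ln(1 − 2Q).
1 − 2P − Q = 0.5722, giving −½ ln(0.5722) = 0.279133.
1 − 2Q = 0.85, giving −¼ ln(0.85) = 0.040630.
d = 0.279133 + 0.040630 = 0.319763.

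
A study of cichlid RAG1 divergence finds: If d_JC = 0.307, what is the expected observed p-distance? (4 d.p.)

0.2519

p = (3/4)(1 − e^(−4d/3)) = 0.75 × (1 − e^(-0.409333)) = 0.75 × (1 − 0.664093) = 0.251930.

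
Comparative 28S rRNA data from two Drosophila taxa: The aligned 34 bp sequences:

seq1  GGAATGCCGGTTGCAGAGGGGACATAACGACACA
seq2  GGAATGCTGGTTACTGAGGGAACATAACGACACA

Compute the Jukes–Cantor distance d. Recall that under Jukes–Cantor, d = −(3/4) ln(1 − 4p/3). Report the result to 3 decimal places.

0.128

The sequences differ at 4 of 34 sites (8, 13, 15, 21), so p = 4/34 ≈ 0.117647.
d = −(3/4) ln(1 − 4p/3) = −0.75 ln(1 − 0.156863) = −0.75 ln(0.843137)
  = −0.75 × (-0.170626) = 0.127970 substitutions/site.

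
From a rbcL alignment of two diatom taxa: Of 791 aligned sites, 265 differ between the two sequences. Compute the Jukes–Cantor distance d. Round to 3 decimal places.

p = 265/791 ≈ 0.335019.
d = −(3/4) ln(1 − 4p/3) = −0.75 ln(1 − 0.446692) = −0.75 ln(0.553308)
  = −0.75 × (-0.591840) = 0.443880 substitutions/site.

0.444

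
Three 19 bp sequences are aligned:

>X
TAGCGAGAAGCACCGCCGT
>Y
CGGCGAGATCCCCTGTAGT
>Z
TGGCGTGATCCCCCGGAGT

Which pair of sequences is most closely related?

X–Y: 8/19 differ, p = 0.421, d = 0.618.
X–Z: 7/19 differ, p = 0.368, d = 0.507.
Y–Z: 4/19 differ, p = 0.211, d = 0.247.
The smallest distance is between Y and Z.

Y and Z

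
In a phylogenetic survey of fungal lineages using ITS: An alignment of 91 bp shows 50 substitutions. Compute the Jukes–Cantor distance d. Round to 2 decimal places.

p = 50/91 ≈ 0.549451.
d = −(3/4) ln(1 − 4p/3) = −0.75 ln(1 − 0.732601) = −0.75 ln(0.267399)
  = −0.75 × (-1.319013) = 0.989260 substitutions/site.

0.99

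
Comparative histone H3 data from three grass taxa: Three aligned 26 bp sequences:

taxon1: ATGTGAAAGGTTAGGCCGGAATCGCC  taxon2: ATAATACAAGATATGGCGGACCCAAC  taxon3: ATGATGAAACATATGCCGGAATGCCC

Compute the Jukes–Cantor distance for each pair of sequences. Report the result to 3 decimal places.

taxon1–taxon2: 12/26 sites differ → p ≈ 0.461538, d = −0.75 ln(1 − 0.615384) = 0.716632 ≈ 0.717.
taxon1–taxon3: 9/26 sites differ → p ≈ 0.346154, d = −0.75 ln(1 − 0.461539) = 0.464280 ≈ 0.464.
taxon2–taxon3: 10/26 sites differ → p ≈ 0.384615, d = −0.75 ln(1 − 0.51282) = 0.539341 ≈ 0.539.

d(taxon1,taxon2) = 0.717, d(taxon1,taxon3) = 0.464, d(taxon2,taxon3) = 0.539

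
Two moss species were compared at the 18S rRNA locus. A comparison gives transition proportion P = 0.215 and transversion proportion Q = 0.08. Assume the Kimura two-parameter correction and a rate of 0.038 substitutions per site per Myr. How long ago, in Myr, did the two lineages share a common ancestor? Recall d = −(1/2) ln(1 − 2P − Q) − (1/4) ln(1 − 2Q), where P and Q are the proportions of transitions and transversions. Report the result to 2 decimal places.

Under the Kimura two-parameter model, d = −½ ln(1 − 2P − Q) − ¼ ln(1 − 2Q).
1 − 2P − Q = 0.49, giving −½ ln(0.49) = 0.356675.
1 − 2Q = 0.84, giving −¼ ln(0.84) = 0.043588.
d = 0.356675 + 0.043588 = 0.400263.
Under a molecular clock d = 2μt, so t = d/(2μ) = 0.400263 / (2 × 0.038) = 5.27 Myr.

5.27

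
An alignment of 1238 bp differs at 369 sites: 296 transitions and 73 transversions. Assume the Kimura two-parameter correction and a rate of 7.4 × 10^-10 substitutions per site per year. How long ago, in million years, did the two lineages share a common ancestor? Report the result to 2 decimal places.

P = 296/1238 ≈ 0.239095 and Q = 73/1238 ≈ 0.058966.
Under the Kimura two-parameter model, d = −½ ln(1 − 2P − Q) − ¼ ln(1 − 2Q).
1 − 2P − Q = 0.462844, giving −½ ln(0.462844) = 0.385183.
1 − 2Q = 0.882068, giving −¼ ln(0.882068) = 0.031372.
d = 0.385183 + 0.031372 = 0.416555.
Under a molecular clock d = 2μt, so t = d/(2μ) = 0.416555 / (2 × 7.4 × 10^-10) = 281.46 million years.

281.46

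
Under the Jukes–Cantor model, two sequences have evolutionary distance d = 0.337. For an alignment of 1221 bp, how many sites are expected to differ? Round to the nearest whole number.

Invert JC69: p = (3/4)(1 − e^(−4d/3)) = 0.75 × (1 − e^(-0.449333)) = 0.75 × (1 − 0.638054) = 0.271460.
Expected differing sites = pL ≈ 0.271460 × 1221 = 331.45266 ≈ 331.

331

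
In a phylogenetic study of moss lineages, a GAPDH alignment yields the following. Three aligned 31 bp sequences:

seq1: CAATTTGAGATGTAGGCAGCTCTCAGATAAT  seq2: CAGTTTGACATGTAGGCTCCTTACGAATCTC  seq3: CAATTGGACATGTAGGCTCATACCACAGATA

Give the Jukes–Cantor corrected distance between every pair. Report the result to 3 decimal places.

d(seq1,seq2) = 0.481, d(seq1,seq3) = 0.481, d(seq2,seq3) = 0.422

seq1–seq2: 11/31 sites differ → p ≈ 0.354839, d = −0.75 ln(1 − 0.473119) = 0.480585 ≈ 0.481.
seq1–seq3: 11/31 sites differ → p ≈ 0.354839, d = −0.75 ln(1 − 0.473119) = 0.480585 ≈ 0.481.
seq2–seq3: 10/31 sites differ → p ≈ 0.322581, d = −0.75 ln(1 − 0.430108) = 0.421731 ≈ 0.422.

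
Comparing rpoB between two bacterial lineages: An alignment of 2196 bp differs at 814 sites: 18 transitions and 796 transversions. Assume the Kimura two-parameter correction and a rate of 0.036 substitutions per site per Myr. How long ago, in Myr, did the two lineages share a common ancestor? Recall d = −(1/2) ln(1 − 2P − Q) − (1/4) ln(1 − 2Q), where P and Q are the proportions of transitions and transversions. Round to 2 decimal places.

P = 18/2196 ≈ 0.008197 and Q = 796/2196 ≈ 0.362477.
Under the Kimura two-parameter model, d = −½ ln(1 − 2P − Q) − ¼ ln(1 − 2Q).
1 − 2P − Q = 0.621129, giving −½ ln(0.621129) = 0.238108.
1 − 2Q = 0.275046, giving −¼ ln(0.275046) = 0.322704.
d = 0.238108 + 0.322704 = 0.560812.
Under a molecular clock d = 2μt, so t = d/(2μ) = 0.560812 / (2 × 0.036) = 7.79 Myr.

7.79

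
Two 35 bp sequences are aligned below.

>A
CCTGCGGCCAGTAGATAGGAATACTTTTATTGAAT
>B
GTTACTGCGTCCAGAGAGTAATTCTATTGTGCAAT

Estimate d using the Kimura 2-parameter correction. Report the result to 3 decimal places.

0.639

Of 35 sites, 4 differences are transitions and 11 are transversions, so P = 4/35 ≈ 0.114286 and Q = 11/35 ≈ 0.314286.
Under the Kimura two-parameter model, d = −½ ln(1 − 2P − Q) − ¼ ln(1 − 2Q).
1 − 2P − Q = 0.457142, giving −½ ln(0.457142) = 0.391381.
1 − 2Q = 0.371428, giving −¼ ln(0.371428) = 0.247600.
d = 0.391381 + 0.247600 = 0.638981.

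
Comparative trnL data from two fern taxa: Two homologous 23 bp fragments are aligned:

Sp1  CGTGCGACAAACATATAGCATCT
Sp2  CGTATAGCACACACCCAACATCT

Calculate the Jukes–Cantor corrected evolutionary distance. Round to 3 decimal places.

The sequences differ at 9 of 23 sites (4, 5, 6, 7, 10, 14, 15, 16, 18), so p = 9/23 ≈ 0.391304.
d = −(3/4) ln(1 − 4p/3) = −0.75 ln(1 − 0.521739) = −0.75 ln(0.478261)
  = −0.75 × (-0.737599) = 0.553199 substitutions/site.

0.553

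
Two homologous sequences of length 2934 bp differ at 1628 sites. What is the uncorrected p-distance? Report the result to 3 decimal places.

0.555

p = 1628/2934 = 0.554873… ≈ 0.555 (to 3 d.p.).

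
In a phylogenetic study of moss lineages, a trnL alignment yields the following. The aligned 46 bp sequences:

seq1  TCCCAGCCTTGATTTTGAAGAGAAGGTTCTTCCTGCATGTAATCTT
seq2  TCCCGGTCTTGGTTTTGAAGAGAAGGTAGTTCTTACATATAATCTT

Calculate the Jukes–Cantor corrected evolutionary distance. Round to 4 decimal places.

0.1979

The sequences differ at 8 of 46 sites (5, 7, 12, 28, 29, 33, 35, 39), so p = 8/46 ≈ 0.173913.
d = −(3/4) ln(1 − 4p/3) = −0.75 ln(1 − 0.231884) = −0.75 ln(0.768116)
  = −0.75 × (-0.263815) = 0.197861 substitutions/site.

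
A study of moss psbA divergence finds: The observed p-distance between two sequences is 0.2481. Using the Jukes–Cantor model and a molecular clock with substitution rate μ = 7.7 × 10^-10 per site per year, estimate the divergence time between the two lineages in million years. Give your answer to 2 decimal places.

195.62

d = −(3/4) ln(1 − 4p/3) = −0.75 ln(1 − 0.3308) = −0.75 ln(0.6692)
  = −0.75 × (-0.401672) = 0.301254 substitutions/site.
Under a molecular clock d = 2μt, so t = d/(2μ) = 0.301254 / (2 × 7.7 × 10^-10) = 195.62 million years.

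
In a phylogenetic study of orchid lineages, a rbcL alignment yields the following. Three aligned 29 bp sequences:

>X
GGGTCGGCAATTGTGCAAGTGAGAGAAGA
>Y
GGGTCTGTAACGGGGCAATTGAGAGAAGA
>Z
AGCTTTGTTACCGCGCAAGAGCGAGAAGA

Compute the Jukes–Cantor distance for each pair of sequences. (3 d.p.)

d(X,Y) = 0.242, d(X,Z) = 0.529, d(Y,Z) = 0.401

X–Y: 6/29 sites differ → p ≈ 0.206897, d = −0.75 ln(1 − 0.275863) = 0.242081 ≈ 0.242.
X–Z: 11/29 sites differ → p ≈ 0.37931, d = −0.75 ln(1 − 0.505747) = 0.528531 ≈ 0.529.
Y–Z: 9/29 sites differ → p ≈ 0.310345, d = −0.75 ln(1 − 0.413793) = 0.400562 ≈ 0.401.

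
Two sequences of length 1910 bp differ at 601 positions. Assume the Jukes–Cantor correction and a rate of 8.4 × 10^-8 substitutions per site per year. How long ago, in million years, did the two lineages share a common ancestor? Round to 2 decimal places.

p = 601/1910 ≈ 0.31466.
d = −(3/4) ln(1 − 4p/3) = −0.75 ln(1 − 0.419547) = −0.75 ln(0.580453)
  = −0.75 × (-0.543946) = 0.407960 substitutions/site.
Under a molecular clock d = 2μt, so t = d/(2μ) = 0.407960 / (2 × 8.4 × 10^-8) = 2.43 million years.

2.43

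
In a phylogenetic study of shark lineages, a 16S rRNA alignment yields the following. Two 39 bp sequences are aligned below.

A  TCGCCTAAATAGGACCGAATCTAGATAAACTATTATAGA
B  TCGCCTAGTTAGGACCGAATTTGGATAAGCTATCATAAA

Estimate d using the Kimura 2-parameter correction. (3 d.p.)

Of 39 sites, 6 differences are transitions and 1 are transversions, so P = 6/39 ≈ 0.153846 and Q = 1/39 ≈ 0.025641.
Under the Kimura two-parameter model, d = −½ ln(1 − 2P − Q) − ¼ ln(1 − 2Q).
1 − 2P − Q = 0.666667, giving −½ ln(0.666667) = 0.202732.
1 − 2Q = 0.948718, giving −¼ ln(0.948718) = 0.013161.
d = 0.202732 + 0.013161 = 0.215893.

0.216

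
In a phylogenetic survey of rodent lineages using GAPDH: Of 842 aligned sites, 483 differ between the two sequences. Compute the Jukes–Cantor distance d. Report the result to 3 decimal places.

p = 483/842 ≈ 0.573634.
d = −(3/4) ln(1 − 4p/3) = −0.75 ln(1 − 0.764845) = −0.75 ln(0.235155)
  = −0.75 × (-1.447510) = 1.085633 substitutions/site.

1.086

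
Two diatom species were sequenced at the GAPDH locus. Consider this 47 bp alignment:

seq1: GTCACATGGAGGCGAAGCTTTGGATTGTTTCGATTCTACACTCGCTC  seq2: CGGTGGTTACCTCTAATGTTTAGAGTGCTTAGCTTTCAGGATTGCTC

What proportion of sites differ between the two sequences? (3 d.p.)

0.532

The sequences differ at 25 of 47 positions.
p = 25/47 = 0.531914… ≈ 0.532 (to 3 d.p.).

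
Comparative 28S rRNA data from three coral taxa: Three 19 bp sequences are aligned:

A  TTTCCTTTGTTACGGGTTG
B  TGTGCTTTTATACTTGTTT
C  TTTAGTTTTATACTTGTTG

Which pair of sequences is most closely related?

B and C

A–B: 7/19 differ, p = 0.368, d = 0.507.
A–C: 6/19 differ, p = 0.316, d = 0.410.
B–C: 4/19 differ, p = 0.211, d = 0.247.
The smallest distance is between B and C.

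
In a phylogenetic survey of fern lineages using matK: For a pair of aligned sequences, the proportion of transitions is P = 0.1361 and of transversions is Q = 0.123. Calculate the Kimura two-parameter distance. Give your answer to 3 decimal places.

Under the Kimura two-parameter model, d = −½ ln(1 − 2P − Q) − ¼ ln(1 − 2Q).
1 − 2P − Q = 0.6048, giving −½ ln(0.6048) = 0.251429.
1 − 2Q = 0.754, giving −¼ ln(0.754) = 0.070591.
d = 0.251429 + 0.070591 = 0.322020.

0.322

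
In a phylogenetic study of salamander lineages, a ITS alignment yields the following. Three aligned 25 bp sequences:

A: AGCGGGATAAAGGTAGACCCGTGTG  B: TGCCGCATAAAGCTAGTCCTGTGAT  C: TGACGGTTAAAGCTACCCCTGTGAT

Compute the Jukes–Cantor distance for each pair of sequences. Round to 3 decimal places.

d(A,B) = 0.417, d(A,C) = 0.572, d(B,C) = 0.233

A–B: 8/25 sites differ → p = 0.32, d = −0.75 ln(1 − 0.426667) = 0.417216 ≈ 0.417.
A–C: 10/25 sites differ → p = 0.4, d = −0.75 ln(1 − 0.533333) = 0.571605 ≈ 0.572.
B–C: 5/25 sites differ → p = 0.2, d = −0.75 ln(1 − 0.266667) = 0.232617 ≈ 0.233.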